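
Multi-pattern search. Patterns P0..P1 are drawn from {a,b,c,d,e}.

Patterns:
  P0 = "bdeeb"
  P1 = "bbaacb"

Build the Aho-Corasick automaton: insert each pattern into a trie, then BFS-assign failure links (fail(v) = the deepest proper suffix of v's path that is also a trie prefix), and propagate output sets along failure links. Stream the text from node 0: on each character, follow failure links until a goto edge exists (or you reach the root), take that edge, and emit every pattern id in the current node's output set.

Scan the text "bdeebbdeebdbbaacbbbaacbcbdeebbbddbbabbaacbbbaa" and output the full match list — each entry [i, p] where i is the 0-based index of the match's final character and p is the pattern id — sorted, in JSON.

Build automaton:
Trie (insert patterns):
  0='ε' goto b→1
  1='b' goto b→6 d→2
  2='bd' goto e→3
  3='bde' goto e→4
  4='bdee' goto b→5
  5='bdeeb' goto ·  ←P0
  6='bb' goto a→7
  7='bba' goto a→8
  8='bbaa' goto c→9
  9='bbaac' goto b→10
  10='bbaacb' goto ·  ←P1

Failure links (BFS by depth):
  n1('b'): parent n0 fail=0; on 'b' 0 → fail=0;  out ∅∪∅=∅
  n2('bd'): parent n1 fail=0; on 'd' 0 → fail=0;  out ∅∪∅=∅
  n6('bb'): parent n1 fail=0; on 'b' 0 → fail=1;  out ∅∪∅=∅
  n3('bde'): parent n2 fail=0; on 'e' 0 → fail=0;  out ∅∪∅=∅
  n7('bba'): parent n6 fail=1; on 'a' 1→0 → fail=0;  out ∅∪∅=∅
  n4('bdee'): parent n3 fail=0; on 'e' 0 → fail=0;  out ∅∪∅=∅
  n8('bbaa'): parent n7 fail=0; on 'a' 0 → fail=0;  out ∅∪∅=∅
  n5('bdeeb'): parent n4 fail=0; on 'b' 0 → fail=1;  out {0}∪∅={0}
  n9('bbaac'): parent n8 fail=0; on 'c' 0 → fail=0;  out ∅∪∅=∅
  n10('bbaacb'): parent n9 fail=0; on 'b' 0 → fail=1;  out {1}∪∅={1}

Run:
pos 0 'b': at 1
pos 1 'd': at 2
pos 2 'e': at 3
pos 3 'e': at 4
pos 4 'b': at 5  → match P0@[0:4]
pos 5 'b': at 6 ·f
pos 6 'd': at 2 ·f
pos 7 'e': at 3
pos 8 'e': at 4
pos 9 'b': at 5  → match P0@[5:9]
pos 10 'd': at 2 ·f
pos 11 'b': at 1 ·f
pos 12 'b': at 6
pos 13 'a': at 7
pos 14 'a': at 8
pos 15 'c': at 9
pos 16 'b': at 10  → match P1@[11:16]
pos 17 'b': at 6 ·f
pos 18 'b': at 6 ·f
pos 19 'a': at 7
pos 20 'a': at 8
pos 21 'c': at 9
pos 22 'b': at 10  → match P1@[17:22]
pos 23 'c': at 0 ·f
pos 24 'b': at 1
pos 25 'd': at 2
pos 26 'e': at 3
pos 27 'e': at 4
pos 28 'b': at 5  → match P0@[24:28]
pos 29 'b': at 6 ·f
pos 30 'b': at 6 ·f
pos 31 'd': at 2 ·f
pos 32 'd': at 0 ·f
pos 33 'b': at 1
pos 34 'b': at 6
pos 35 'a': at 7
pos 36 'b': at 1 ·f
pos 37 'b': at 6
pos 38 'a': at 7
pos 39 'a': at 8
pos 40 'c': at 9
pos 41 'b': at 10  → match P1@[36:41]
pos 42 'b': at 6 ·f
pos 43 'b': at 6 ·f
pos 44 'a': at 7
pos 45 'a': at 8

All matches (sorted): [[4,0],[9,0],[16,1],[22,1],[28,0],[41,1]]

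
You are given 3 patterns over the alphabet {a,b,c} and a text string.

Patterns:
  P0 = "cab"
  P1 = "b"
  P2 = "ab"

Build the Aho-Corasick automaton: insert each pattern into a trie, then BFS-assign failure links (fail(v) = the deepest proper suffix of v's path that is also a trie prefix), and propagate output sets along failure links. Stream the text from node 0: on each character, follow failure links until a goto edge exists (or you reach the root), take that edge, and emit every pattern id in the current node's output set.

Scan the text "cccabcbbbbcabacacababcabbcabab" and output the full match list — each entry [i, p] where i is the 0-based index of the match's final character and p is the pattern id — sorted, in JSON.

Construct AC machine:
Trie nodes:
  n0 'ε': a→5 b→4 c→1
  n1 'c': a→2
  n2 'ca': b→3
  n3 'cab': ·  [P0 ends]
  n4 'b': ·  [P1 ends]
  n5 'a': b→6
  n6 'ab': ·  [P2 ends]

Failure links (BFS by depth):
  n1('c'): parent n0 fail=0; on 'c' 0 → fail=0;  out ∅∪∅=∅
  n4('b'): parent n0 fail=0; on 'b' 0 → fail=0;  out {1}∪∅={1}
  n5('a'): parent n0 fail=0; on 'a' 0 → fail=0;  out ∅∪∅=∅
  n2('ca'): parent n1 fail=0; on 'a' 0 → fail=5;  out ∅∪∅=∅
  n6('ab'): parent n5 fail=0; on 'b' 0 → fail=4;  out {2}∪{1}={1,2}
  n3('cab'): parent n2 fail=5; on 'b' 5 → fail=6;  out {0}∪{1,2}={0,1,2}

Scan:
[0] read 'c'  n0⇒n1
[1] read 'c'  n1⇒n1 (via fail)
[2] read 'c'  n1⇒n1 (via fail)
[3] read 'a'  n1⇒n2
[4] read 'b'  n2⇒n3  ** P0@[2:4],P1@[4:4],P2@[3:4]
[5] read 'c'  n3⇒n1 (via fail)
[6] read 'b'  n1⇒n4 (via fail)  ** P1@[6:6]
[7] read 'b'  n4⇒n4 (via fail)  ** P1@[7:7]
[8] read 'b'  n4⇒n4 (via fail)  ** P1@[8:8]
[9] read 'b'  n4⇒n4 (via fail)  ** P1@[9:9]
[10] read 'c'  n4⇒n1 (via fail)
[11] read 'a'  n1⇒n2
[12] read 'b'  n2⇒n3  ** P0@[10:12],P1@[12:12],P2@[11:12]
[13] read 'a'  n3⇒n5 (via fail)
[14] read 'c'  n5⇒n1 (via fail)
[15] read 'a'  n1⇒n2
[16] read 'c'  n2⇒n1 (via fail)
[17] read 'a'  n1⇒n2
[18] read 'b'  n2⇒n3  ** P0@[16:18],P1@[18:18],P2@[17:18]
[19] read 'a'  n3⇒n5 (via fail)
[20] read 'b'  n5⇒n6  ** P1@[20:20],P2@[19:20]
[21] read 'c'  n6⇒n1 (via fail)
[22] read 'a'  n1⇒n2
[23] read 'b'  n2⇒n3  ** P0@[21:23],P1@[23:23],P2@[22:23]
[24] read 'b'  n3⇒n4 (via fail)  ** P1@[24:24]
[25] read 'c'  n4⇒n1 (via fail)
[26] read 'a'  n1⇒n2
[27] read 'b'  n2⇒n3  ** P0@[25:27],P1@[27:27],P2@[26:27]
[28] read 'a'  n3⇒n5 (via fail)
[29] read 'b'  n5⇒n6  ** P1@[29:29],P2@[28:29]

Matches: [[4,0],[4,1],[4,2],[6,1],[7,1],[8,1],[9,1],[12,0],[12,1],[12,2],[18,0],[18,1],[18,2],[20,1],[20,2],[23,0],[23,1],[23,2],[24,1],[27,0],[27,1],[27,2],[29,1],[29,2]]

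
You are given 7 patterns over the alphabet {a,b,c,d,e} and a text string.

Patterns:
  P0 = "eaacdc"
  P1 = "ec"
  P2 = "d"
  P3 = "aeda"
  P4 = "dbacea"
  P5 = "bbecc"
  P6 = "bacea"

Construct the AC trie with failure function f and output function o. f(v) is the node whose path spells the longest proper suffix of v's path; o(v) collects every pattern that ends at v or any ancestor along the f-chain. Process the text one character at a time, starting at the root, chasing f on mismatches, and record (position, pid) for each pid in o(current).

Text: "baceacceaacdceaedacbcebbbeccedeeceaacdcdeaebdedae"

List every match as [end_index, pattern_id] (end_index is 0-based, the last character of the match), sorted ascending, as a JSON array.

Build automaton:
Trie (insert patterns):
  0='ε' goto a→9 b→18 d→8 e→1
  1='e' goto a→2 c→7
  2='ea' goto a→3
  3='eaa' goto c→4
  4='eaac' goto d→5
  5='eaacd' goto c→6
  6='eaacdc' goto ·  ←P0
  7='ec' goto ·  ←P1
  8='d' goto b→13  ←P2
  9='a' goto e→10
  10='ae' goto d→11
  11='aed' goto a→12
  12='aeda' goto ·  ←P3
  13='db' goto a→14
  14='dba' goto c→15
  15='dbac' goto e→16
  16='dbace' goto a→17
  17='dbacea' goto ·  ←P4
  18='b' goto a→23 b→19
  19='bb' goto e→20
  20='bbe' goto c→21
  21='bbec' goto c→22
  22='bbecc' goto ·  ←P5
  23='ba' goto c→24
  24='bac' goto e→25
  25='bace' goto a→26
  26='bacea' goto ·  ←P6

BFS fail/out derivation:
  fail(1) 'e': from fail(0)=0 chase 'e': 0 ⇒ 0;  out=∅∪out(0)=∅
  fail(8) 'd': from fail(0)=0 chase 'd': 0 ⇒ 0;  out={2}∪out(0)={2}
  fail(9) 'a': from fail(0)=0 chase 'a': 0 ⇒ 0;  out=∅∪out(0)=∅
  fail(18) 'b': from fail(0)=0 chase 'b': 0 ⇒ 0;  out=∅∪out(0)=∅
  fail(2) 'ea': from fail(1)=0 chase 'a': 0 ⇒ 9;  out=∅∪out(9)=∅
  fail(7) 'ec': from fail(1)=0 chase 'c': 0 ⇒ 0;  out={1}∪out(0)={1}
  fail(10) 'ae': from fail(9)=0 chase 'e': 0 ⇒ 1;  out=∅∪out(1)=∅
  fail(13) 'db': from fail(8)=0 chase 'b': 0 ⇒ 18;  out=∅∪out(18)=∅
  fail(19) 'bb': from fail(18)=0 chase 'b': 0 ⇒ 18;  out=∅∪out(18)=∅
  fail(23) 'ba': from fail(18)=0 chase 'a': 0 ⇒ 9;  out=∅∪out(9)=∅
  fail(3) 'eaa': from fail(2)=9 chase 'a': 9→0 ⇒ 9;  out=∅∪out(9)=∅
  fail(11) 'aed': from fail(10)=1 chase 'd': 1→0 ⇒ 8;  out=∅∪out(8)={2}
  fail(14) 'dba': from fail(13)=18 chase 'a': 18 ⇒ 23;  out=∅∪out(23)=∅
  fail(20) 'bbe': from fail(19)=18 chase 'e': 18→0 ⇒ 1;  out=∅∪out(1)=∅
  fail(24) 'bac': from fail(23)=9 chase 'c': 9→0 ⇒ 0;  out=∅∪out(0)=∅
  fail(4) 'eaac': from fail(3)=9 chase 'c': 9→0 ⇒ 0;  out=∅∪out(0)=∅
  fail(12) 'aeda': from fail(11)=8 chase 'a': 8→0 ⇒ 9;  out={3}∪out(9)={3}
  fail(15) 'dbac': from fail(14)=23 chase 'c': 23 ⇒ 24;  out=∅∪out(24)=∅
  fail(21) 'bbec': from fail(20)=1 chase 'c': 1 ⇒ 7;  out=∅∪out(7)={1}
  fail(25) 'bace': from fail(24)=0 chase 'e': 0 ⇒ 1;  out=∅∪out(1)=∅
  fail(5) 'eaacd': from fail(4)=0 chase 'd': 0 ⇒ 8;  out=∅∪out(8)={2}
  fail(16) 'dbace': from fail(15)=24 chase 'e': 24 ⇒ 25;  out=∅∪out(25)=∅
  fail(22) 'bbecc': from fail(21)=7 chase 'c': 7→0 ⇒ 0;  out={5}∪out(0)={5}
  fail(26) 'bacea': from fail(25)=1 chase 'a': 1 ⇒ 2;  out={6}∪out(2)={6}
  fail(6) 'eaacdc': from fail(5)=8 chase 'c': 8→0 ⇒ 0;  out={0}∪out(0)={0}
  fail(17) 'dbacea': from fail(16)=25 chase 'a': 25 ⇒ 26;  out={4}∪out(26)={4,6}

Text stream:
[0] read 'b'  n0⇒n18
[1] read 'a'  n18⇒n23
[2] read 'c'  n23⇒n24
[3] read 'e'  n24⇒n25
[4] read 'a'  n25⇒n26  ** P6@[0:4]
[5] read 'c'  n26⇒n0 ·f
[6] read 'c'  n0⇒n0
[7] read 'e'  n0⇒n1
[8] read 'a'  n1⇒n2
[9] read 'a'  n2⇒n3
[10] read 'c'  n3⇒n4
[11] read 'd'  n4⇒n5  ** P2@[11:11]
[12] read 'c'  n5⇒n6  ** P0@[7:12]
[13] read 'e'  n6⇒n1 ·f
[14] read 'a'  n1⇒n2
[15] read 'e'  n2⇒n10 ·f
[16] read 'd'  n10⇒n11  ** P2@[16:16]
[17] read 'a'  n11⇒n12  ** P3@[14:17]
[18] read 'c'  n12⇒n0 ·f
[19] read 'b'  n0⇒n18
[20] read 'c'  n18⇒n0 ·f
[21] read 'e'  n0⇒n1
[22] read 'b'  n1⇒n18 ·f
[23] read 'b'  n18⇒n19
[24] read 'b'  n19⇒n19 ·f
[25] read 'e'  n19⇒n20
[26] read 'c'  n20⇒n21  ** P1@[25:26]
[27] read 'c'  n21⇒n22  ** P5@[23:27]
[28] read 'e'  n22⇒n1 ·f
[29] read 'd'  n1⇒n8 ·f  ** P2@[29:29]
[30] read 'e'  n8⇒n1 ·f
[31] read 'e'  n1⇒n1 ·f
[32] read 'c'  n1⇒n7  ** P1@[31:32]
[33] read 'e'  n7⇒n1 ·f
[34] read 'a'  n1⇒n2
[35] read 'a'  n2⇒n3
[36] read 'c'  n3⇒n4
[37] read 'd'  n4⇒n5  ** P2@[37:37]
[38] read 'c'  n5⇒n6  ** P0@[33:38]
[39] read 'd'  n6⇒n8 ·f  ** P2@[39:39]
[40] read 'e'  n8⇒n1 ·f
[41] read 'a'  n1⇒n2
[42] read 'e'  n2⇒n10 ·f
[43] read 'b'  n10⇒n18 ·f
[44] read 'd'  n18⇒n8 ·f  ** P2@[44:44]
[45] read 'e'  n8⇒n1 ·f
[46] read 'd'  n1⇒n8 ·f  ** P2@[46:46]
[47] read 'a'  n8⇒n9 ·f
[48] read 'e'  n9⇒n10

Matches: [[4,6],[11,2],[12,0],[16,2],[17,3],[26,1],[27,5],[29,2],[32,1],[37,2],[38,0],[39,2],[44,2],[46,2]]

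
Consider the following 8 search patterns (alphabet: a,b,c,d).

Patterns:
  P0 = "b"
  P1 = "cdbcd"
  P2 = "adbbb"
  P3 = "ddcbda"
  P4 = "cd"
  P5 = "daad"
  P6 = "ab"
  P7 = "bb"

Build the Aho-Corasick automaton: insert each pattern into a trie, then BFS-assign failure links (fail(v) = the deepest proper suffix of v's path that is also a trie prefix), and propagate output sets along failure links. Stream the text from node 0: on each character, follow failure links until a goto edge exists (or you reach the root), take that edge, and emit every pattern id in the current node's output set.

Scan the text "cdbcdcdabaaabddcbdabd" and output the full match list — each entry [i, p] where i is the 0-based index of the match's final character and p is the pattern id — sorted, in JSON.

Build automaton:
Trie (insert patterns):
  0='ε' goto a→7 b→1 c→2 d→12
  1='b' goto b→22  ←P0
  2='c' goto d→3
  3='cd' goto b→4  ←P4
  4='cdb' goto c→5
  5='cdbc' goto d→6
  6='cdbcd' goto ·  ←P1
  7='a' goto b→21 d→8
  8='ad' goto b→9
  9='adb' goto b→10
  10='adbb' goto b→11
  11='adbbb' goto ·  ←P2
  12='d' goto a→18 d→13
  13='dd' goto c→14
  14='ddc' goto b→15
  15='ddcb' goto d→16
  16='ddcbd' goto a→17
  17='ddcbda' goto ·  ←P3
  18='da' goto a→19
  19='daa' goto d→20
  20='daad' goto ·  ←P5
  21='ab' goto ·  ←P6
  22='bb' goto ·  ←P7

BFS fail/out derivation:
  n1('b'): parent n0 fail=0; on 'b' 0 → fail=0;  out {0}∪∅={0}
  n2('c'): parent n0 fail=0; on 'c' 0 → fail=0;  out ∅∪∅=∅
  n7('a'): parent n0 fail=0; on 'a' 0 → fail=0;  out ∅∪∅=∅
  n12('d'): parent n0 fail=0; on 'd' 0 → fail=0;  out ∅∪∅=∅
  n3('cd'): parent n2 fail=0; on 'd' 0 → fail=12;  out {4}∪∅={4}
  n8('ad'): parent n7 fail=0; on 'd' 0 → fail=12;  out ∅∪∅=∅
  n13('dd'): parent n12 fail=0; on 'd' 0 → fail=12;  out ∅∪∅=∅
  n18('da'): parent n12 fail=0; on 'a' 0 → fail=7;  out ∅∪∅=∅
  n21('ab'): parent n7 fail=0; on 'b' 0 → fail=1;  out {6}∪{0}={0,6}
  n22('bb'): parent n1 fail=0; on 'b' 0 → fail=1;  out {7}∪{0}={0,7}
  n4('cdb'): parent n3 fail=12; on 'b' 12→0 → fail=1;  out ∅∪{0}={0}
  n9('adb'): parent n8 fail=12; on 'b' 12→0 → fail=1;  out ∅∪{0}={0}
  n14('ddc'): parent n13 fail=12; on 'c' 12→0 → fail=2;  out ∅∪∅=∅
  n19('daa'): parent n18 fail=7; on 'a' 7→0 → fail=7;  out ∅∪∅=∅
  n5('cdbc'): parent n4 fail=1; on 'c' 1→0 → fail=2;  out ∅∪∅=∅
  n10('adbb'): parent n9 fail=1; on 'b' 1 → fail=22;  out ∅∪{0,7}={0,7}
  n15('ddcb'): parent n14 fail=2; on 'b' 2→0 → fail=1;  out ∅∪{0}={0}
  n20('daad'): parent n19 fail=7; on 'd' 7 → fail=8;  out {5}∪∅={5}
  n6('cdbcd'): parent n5 fail=2; on 'd' 2 → fail=3;  out {1}∪{4}={1,4}
  n11('adbbb'): parent n10 fail=22; on 'b' 22→1 → fail=22;  out {2}∪{0,7}={0,2,7}
  n16('ddcbd'): parent n15 fail=1; on 'd' 1→0 → fail=12;  out ∅∪∅=∅
  n17('ddcbda'): parent n16 fail=12; on 'a' 12 → fail=18;  out {3}∪∅={3}

Run:
i=0 'c': node 0→2
i=1 'd': node 2→3  → match P4@[0:1]
i=2 'b': node 3→4  → match P0@[2:2]
i=3 'c': node 4→5
i=4 'd': node 5→6  → match P1@[0:4],P4@[3:4]
i=5 'c': node 6→2 ·f
i=6 'd': node 2→3  → match P4@[5:6]
i=7 'a': node 3→18 ·f
i=8 'b': node 18→21 ·f  → match P0@[8:8],P6@[7:8]
i=9 'a': node 21→7 ·f
i=10 'a': node 7→7 ·f
i=11 'a': node 7→7 ·f
i=12 'b': node 7→21  → match P0@[12:12],P6@[11:12]
i=13 'd': node 21→12 ·f
i=14 'd': node 12→13
i=15 'c': node 13→14
i=16 'b': node 14→15  → match P0@[16:16]
i=17 'd': node 15→16
i=18 'a': node 16→17  → match P3@[13:18]
i=19 'b': node 17→21 ·f  → match P0@[19:19],P6@[18:19]
i=20 'd': node 21→12 ·f

Result: [[1,4],[2,0],[4,1],[4,4],[6,4],[8,0],[8,6],[12,0],[12,6],[16,0],[18,3],[19,0],[19,6]]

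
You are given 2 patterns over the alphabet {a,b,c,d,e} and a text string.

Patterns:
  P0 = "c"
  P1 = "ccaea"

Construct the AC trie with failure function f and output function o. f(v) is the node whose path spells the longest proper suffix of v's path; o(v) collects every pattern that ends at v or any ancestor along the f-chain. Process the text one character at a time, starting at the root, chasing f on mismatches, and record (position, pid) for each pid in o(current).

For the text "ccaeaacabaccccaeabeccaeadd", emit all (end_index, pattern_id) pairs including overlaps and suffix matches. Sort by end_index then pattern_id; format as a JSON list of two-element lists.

Build automaton:
Trie (insert patterns):
  0='ε' goto c→1
  1='c' goto c→2  [P0 ends]
  2='cc' goto a→3
  3='cca' goto e→4
  4='ccae' goto a→5
  5='ccaea' goto ·  [P1 ends]

Failure links (BFS by depth):
  fail(1) 'c': from fail(0)=0 chase 'c': 0 ⇒ 0;  out={0}∪out(0)={0}
  fail(2) 'cc': from fail(1)=0 chase 'c': 0 ⇒ 1;  out=∅∪out(1)={0}
  fail(3) 'cca': from fail(2)=1 chase 'a': 1→0 ⇒ 0;  out=∅∪out(0)=∅
  fail(4) 'ccae': from fail(3)=0 chase 'e': 0 ⇒ 0;  out=∅∪out(0)=∅
  fail(5) 'ccaea': from fail(4)=0 chase 'a': 0 ⇒ 0;  out={1}∪out(0)={1}

Text stream:
pos 0 'c': at 1  emit P0@[0:0]
pos 1 'c': at 2  emit P0@[1:1]
pos 2 'a': at 3
pos 3 'e': at 4
pos 4 'a': at 5  emit P1@[0:4]
pos 5 'a': at 0 ·f
pos 6 'c': at 1  emit P0@[6:6]
pos 7 'a': at 0 ·f
pos 8 'b': at 0
pos 9 'a': at 0
pos 10 'c': at 1  emit P0@[10:10]
pos 11 'c': at 2  emit P0@[11:11]
pos 12 'c': at 2 ·f  emit P0@[12:12]
pos 13 'c': at 2 ·f  emit P0@[13:13]
pos 14 'a': at 3
pos 15 'e': at 4
pos 16 'a': at 5  emit P1@[12:16]
pos 17 'b': at 0 ·f
pos 18 'e': at 0
pos 19 'c': at 1  emit P0@[19:19]
pos 20 'c': at 2  emit P0@[20:20]
pos 21 'a': at 3
pos 22 'e': at 4
pos 23 'a': at 5  emit P1@[19:23]
pos 24 'd': at 0 ·f
pos 25 'd': at 0

Matches: [[0,0],[1,0],[4,1],[6,0],[10,0],[11,0],[12,0],[13,0],[16,1],[19,0],[20,0],[23,1]]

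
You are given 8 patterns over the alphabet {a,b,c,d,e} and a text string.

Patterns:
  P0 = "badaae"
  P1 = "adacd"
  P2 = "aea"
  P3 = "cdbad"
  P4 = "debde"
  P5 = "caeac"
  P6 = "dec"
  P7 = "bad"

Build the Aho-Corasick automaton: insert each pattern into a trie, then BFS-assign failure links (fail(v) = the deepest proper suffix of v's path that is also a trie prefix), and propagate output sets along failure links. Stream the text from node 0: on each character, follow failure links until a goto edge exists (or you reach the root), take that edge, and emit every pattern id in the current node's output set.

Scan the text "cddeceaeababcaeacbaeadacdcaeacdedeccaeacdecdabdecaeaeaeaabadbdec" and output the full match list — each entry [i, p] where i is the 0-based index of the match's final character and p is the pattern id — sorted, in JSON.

Build:
Trie nodes:
  n0 'ε': a→7 b→1 c→14 d→19
  n1 'b': a→2
  n2 'ba': d→3
  n3 'bad': a→4  [P7 ends]
  n4 'bada': a→5
  n5 'badaa': e→6
  n6 'badaae': ·  [P0 ends]
  n7 'a': d→8 e→12
  n8 'ad': a→9
  n9 'ada': c→10
  n10 'adac': d→11
  n11 'adacd': ·  [P1 ends]
  n12 'ae': a→13
  n13 'aea': ·  [P2 ends]
  n14 'c': a→24 d→15
  n15 'cd': b→16
  n16 'cdb': a→17
  n17 'cdba': d→18
  n18 'cdbad': ·  [P3 ends]
  n19 'd': e→20
  n20 'de': b→21 c→28
  n21 'deb': d→22
  n22 'debd': e→23
  n23 'debde': ·  [P4 ends]
  n24 'ca': e→25
  n25 'cae': a→26
  n26 'caea': c→27
  n27 'caeac': ·  [P5 ends]
  n28 'dec': ·  [P6 ends]

BFS fail/out derivation:
  n1('b'): parent n0 fail=0; on 'b' 0 → fail=0;  out ∅∪∅=∅
  n7('a'): parent n0 fail=0; on 'a' 0 → fail=0;  out ∅∪∅=∅
  n14('c'): parent n0 fail=0; on 'c' 0 → fail=0;  out ∅∪∅=∅
  n19('d'): parent n0 fail=0; on 'd' 0 → fail=0;  out ∅∪∅=∅
  n2('ba'): parent n1 fail=0; on 'a' 0 → fail=7;  out ∅∪∅=∅
  n8('ad'): parent n7 fail=0; on 'd' 0 → fail=19;  out ∅∪∅=∅
  n12('ae'): parent n7 fail=0; on 'e' 0 → fail=0;  out ∅∪∅=∅
  n15('cd'): parent n14 fail=0; on 'd' 0 → fail=19;  out ∅∪∅=∅
  n20('de'): parent n19 fail=0; on 'e' 0 → fail=0;  out ∅∪∅=∅
  n24('ca'): parent n14 fail=0; on 'a' 0 → fail=7;  out ∅∪∅=∅
  n3('bad'): parent n2 fail=7; on 'd' 7 → fail=8;  out {7}∪∅={7}
  n9('ada'): parent n8 fail=19; on 'a' 19→0 → fail=7;  out ∅∪∅=∅
  n13('aea'): parent n12 fail=0; on 'a' 0 → fail=7;  out {2}∪∅={2}
  n16('cdb'): parent n15 fail=19; on 'b' 19→0 → fail=1;  out ∅∪∅=∅
  n21('deb'): parent n20 fail=0; on 'b' 0 → fail=1;  out ∅∪∅=∅
  n25('cae'): parent n24 fail=7; on 'e' 7 → fail=12;  out ∅∪∅=∅
  n28('dec'): parent n20 fail=0; on 'c' 0 → fail=14;  out {6}∪∅={6}
  n4('bada'): parent n3 fail=8; on 'a' 8 → fail=9;  out ∅∪∅=∅
  n10('adac'): parent n9 fail=7; on 'c' 7→0 → fail=14;  out ∅∪∅=∅
  n17('cdba'): parent n16 fail=1; on 'a' 1 → fail=2;  out ∅∪∅=∅
  n22('debd'): parent n21 fail=1; on 'd' 1→0 → fail=19;  out ∅∪∅=∅
  n26('caea'): parent n25 fail=12; on 'a' 12 → fail=13;  out ∅∪{2}={2}
  n5('badaa'): parent n4 fail=9; on 'a' 9→7→0 → fail=7;  out ∅∪∅=∅
  n11('adacd'): parent n10 fail=14; on 'd' 14 → fail=15;  out {1}∪∅={1}
  n18('cdbad'): parent n17 fail=2; on 'd' 2 → fail=3;  out {3}∪{7}={3,7}
  n23('debde'): parent n22 fail=19; on 'e' 19 → fail=20;  out {4}∪∅={4}
  n27('caeac'): parent n26 fail=13; on 'c' 13→7→0 → fail=14;  out {5}∪∅={5}
  n6('badaae'): parent n5 fail=7; on 'e' 7 → fail=12;  out {0}∪∅={0}

Scan:
[0] read 'c'  n0⇒n14
[1] read 'd'  n14⇒n15
[2] read 'd'  n15⇒n19 (via fail)
[3] read 'e'  n19⇒n20
[4] read 'c'  n20⇒n28  emit P6@[2:4]
[5] read 'e'  n28⇒n0 (via fail)
[6] read 'a'  n0⇒n7
[7] read 'e'  n7⇒n12
[8] read 'a'  n12⇒n13  emit P2@[6:8]
[9] read 'b'  n13⇒n1 (via fail)
[10] read 'a'  n1⇒n2
[11] read 'b'  n2⇒n1 (via fail)
[12] read 'c'  n1⇒n14 (via fail)
[13] read 'a'  n14⇒n24
[14] read 'e'  n24⇒n25
[15] read 'a'  n25⇒n26  emit P2@[13:15]
[16] read 'c'  n26⇒n27  emit P5@[12:16]
[17] read 'b'  n27⇒n1 (via fail)
[18] read 'a'  n1⇒n2
[19] read 'e'  n2⇒n12 (via fail)
[20] read 'a'  n12⇒n13  emit P2@[18:20]
[21] read 'd'  n13⇒n8 (via fail)
[22] read 'a'  n8⇒n9
[23] read 'c'  n9⇒n10
[24] read 'd'  n10⇒n11  emit P1@[20:24]
[25] read 'c'  n11⇒n14 (via fail)
[26] read 'a'  n14⇒n24
[27] read 'e'  n24⇒n25
[28] read 'a'  n25⇒n26  emit P2@[26:28]
[29] read 'c'  n26⇒n27  emit P5@[25:29]
[30] read 'd'  n27⇒n15 (via fail)
[31] read 'e'  n15⇒n20 (via fail)
[32] read 'd'  n20⇒n19 (via fail)
[33] read 'e'  n19⇒n20
[34] read 'c'  n20⇒n28  emit P6@[32:34]
[35] read 'c'  n28⇒n14 (via fail)
[36] read 'a'  n14⇒n24
[37] read 'e'  n24⇒n25
[38] read 'a'  n25⇒n26  emit P2@[36:38]
[39] read 'c'  n26⇒n27  emit P5@[35:39]
[40] read 'd'  n27⇒n15 (via fail)
[41] read 'e'  n15⇒n20 (via fail)
[42] read 'c'  n20⇒n28  emit P6@[40:42]
[43] read 'd'  n28⇒n15 (via fail)
[44] read 'a'  n15⇒n7 (via fail)
[45] read 'b'  n7⇒n1 (via fail)
[46] read 'd'  n1⇒n19 (via fail)
[47] read 'e'  n19⇒n20
[48] read 'c'  n20⇒n28  emit P6@[46:48]
[49] read 'a'  n28⇒n24 (via fail)
[50] read 'e'  n24⇒n25
[51] read 'a'  n25⇒n26  emit P2@[49:51]
[52] read 'e'  n26⇒n12 (via fail)
[53] read 'a'  n12⇒n13  emit P2@[51:53]
[54] read 'e'  n13⇒n12 (via fail)
[55] read 'a'  n12⇒n13  emit P2@[53:55]
[56] read 'a'  n13⇒n7 (via fail)
[57] read 'b'  n7⇒n1 (via fail)
[58] read 'a'  n1⇒n2
[59] read 'd'  n2⇒n3  emit P7@[57:59]
[60] read 'b'  n3⇒n1 (via fail)
[61] read 'd'  n1⇒n19 (via fail)
[62] read 'e'  n19⇒n20
[63] read 'c'  n20⇒n28  emit P6@[61:63]

Result: [[4,6],[8,2],[15,2],[16,5],[20,2],[24,1],[28,2],[29,5],[34,6],[38,2],[39,5],[42,6],[48,6],[51,2],[53,2],[55,2],[59,7],[63,6]]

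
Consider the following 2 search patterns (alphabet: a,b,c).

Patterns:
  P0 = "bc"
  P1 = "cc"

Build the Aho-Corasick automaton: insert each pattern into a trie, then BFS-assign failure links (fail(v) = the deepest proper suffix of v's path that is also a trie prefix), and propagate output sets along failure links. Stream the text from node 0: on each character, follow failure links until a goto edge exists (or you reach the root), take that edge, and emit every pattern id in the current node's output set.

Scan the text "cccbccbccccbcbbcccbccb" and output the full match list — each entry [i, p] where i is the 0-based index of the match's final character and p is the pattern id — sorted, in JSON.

Build automaton:
Trie (insert patterns):
  n0 'ε': b→1 c→3
  n1 'b': c→2
  n2 'bc': ·  ←P0
  n3 'c': c→4
  n4 'cc': ·  ←P1

Failure links (BFS by depth):
  n1('b'): parent n0 fail=0; on 'b' 0 → fail=0;  out ∅∪∅=∅
  n3('c'): parent n0 fail=0; on 'c' 0 → fail=0;  out ∅∪∅=∅
  n2('bc'): parent n1 fail=0; on 'c' 0 → fail=3;  out {0}∪∅={0}
  n4('cc'): parent n3 fail=0; on 'c' 0 → fail=3;  out {1}∪∅={1}

Scan:
i=0 'c': node 0→3
i=1 'c': node 3→4  emit P1@[0:1]
i=2 'c': node 4→4 (via fail)  emit P1@[1:2]
i=3 'b': node 4→1 (via fail)
i=4 'c': node 1→2  emit P0@[3:4]
i=5 'c': node 2→4 (via fail)  emit P1@[4:5]
i=6 'b': node 4→1 (via fail)
i=7 'c': node 1→2  emit P0@[6:7]
i=8 'c': node 2→4 (via fail)  emit P1@[7:8]
i=9 'c': node 4→4 (via fail)  emit P1@[8:9]
i=10 'c': node 4→4 (via fail)  emit P1@[9:10]
i=11 'b': node 4→1 (via fail)
i=12 'c': node 1→2  emit P0@[11:12]
i=13 'b': node 2→1 (via fail)
i=14 'b': node 1→1 (via fail)
i=15 'c': node 1→2  emit P0@[14:15]
i=16 'c': node 2→4 (via fail)  emit P1@[15:16]
i=17 'c': node 4→4 (via fail)  emit P1@[16:17]
i=18 'b': node 4→1 (via fail)
i=19 'c': node 1→2  emit P0@[18:19]
i=20 'c': node 2→4 (via fail)  emit P1@[19:20]
i=21 'b': node 4→1 (via fail)

All matches (sorted): [[1,1],[2,1],[4,0],[5,1],[7,0],[8,1],[9,1],[10,1],[12,0],[15,0],[16,1],[17,1],[19,0],[20,1]]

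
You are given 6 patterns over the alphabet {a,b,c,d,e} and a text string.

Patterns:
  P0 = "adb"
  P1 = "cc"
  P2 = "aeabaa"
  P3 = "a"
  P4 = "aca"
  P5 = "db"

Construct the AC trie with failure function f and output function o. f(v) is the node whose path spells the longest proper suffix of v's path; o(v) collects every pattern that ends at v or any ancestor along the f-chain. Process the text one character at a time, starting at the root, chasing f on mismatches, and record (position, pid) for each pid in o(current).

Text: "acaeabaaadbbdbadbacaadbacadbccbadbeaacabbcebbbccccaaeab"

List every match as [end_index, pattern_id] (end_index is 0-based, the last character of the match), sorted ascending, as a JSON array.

Construct AC machine:
Trie nodes:
  0='ε' goto a→1 c→4 d→13
  1='a' goto c→11 d→2 e→6  ←P3
  2='ad' goto b→3
  3='adb' goto ·  ←P0
  4='c' goto c→5
  5='cc' goto ·  ←P1
  6='ae' goto a→7
  7='aea' goto b→8
  8='aeab' goto a→9
  9='aeaba' goto a→10
  10='aeabaa' goto ·  ←P2
  11='ac' goto a→12
  12='aca' goto ·  ←P4
  13='d' goto b→14
  14='db' goto ·  ←P5

Failure links (BFS by depth):
  fail(1) 'a': from fail(0)=0 chase 'a': 0 ⇒ 0;  out={3}∪out(0)={3}
  fail(4) 'c': from fail(0)=0 chase 'c': 0 ⇒ 0;  out=∅∪out(0)=∅
  fail(13) 'd': from fail(0)=0 chase 'd': 0 ⇒ 0;  out=∅∪out(0)=∅
  fail(2) 'ad': from fail(1)=0 chase 'd': 0 ⇒ 13;  out=∅∪out(13)=∅
  fail(5) 'cc': from fail(4)=0 chase 'c': 0 ⇒ 4;  out={1}∪out(4)={1}
  fail(6) 'ae': from fail(1)=0 chase 'e': 0 ⇒ 0;  out=∅∪out(0)=∅
  fail(11) 'ac': from fail(1)=0 chase 'c': 0 ⇒ 4;  out=∅∪out(4)=∅
  fail(14) 'db': from fail(13)=0 chase 'b': 0 ⇒ 0;  out={5}∪out(0)={5}
  fail(3) 'adb': from fail(2)=13 chase 'b': 13 ⇒ 14;  out={0}∪out(14)={0,5}
  fail(7) 'aea': from fail(6)=0 chase 'a': 0 ⇒ 1;  out=∅∪out(1)={3}
  fail(12) 'aca': from fail(11)=4 chase 'a': 4→0 ⇒ 1;  out={4}∪out(1)={3,4}
  fail(8) 'aeab': from fail(7)=1 chase 'b': 1→0 ⇒ 0;  out=∅∪out(0)=∅
  fail(9) 'aeaba': from fail(8)=0 chase 'a': 0 ⇒ 1;  out=∅∪out(1)={3}
  fail(10) 'aeabaa': from fail(9)=1 chase 'a': 1→0 ⇒ 1;  out={2}∪out(1)={2,3}

Scan:
pos 0 'a': at 1  → match P3@[0:0]
pos 1 'c': at 11
pos 2 'a': at 12  → match P3@[2:2],P4@[0:2]
pos 3 'e': at 6 (via fail)
pos 4 'a': at 7  → match P3@[4:4]
pos 5 'b': at 8
pos 6 'a': at 9  → match P3@[6:6]
pos 7 'a': at 10  → match P2@[2:7],P3@[7:7]
pos 8 'a': at 1 (via fail)  → match P3@[8:8]
pos 9 'd': at 2
pos 10 'b': at 3  → match P0@[8:10],P5@[9:10]
pos 11 'b': at 0 (via fail)
pos 12 'd': at 13
pos 13 'b': at 14  → match P5@[12:13]
pos 14 'a': at 1 (via fail)  → match P3@[14:14]
pos 15 'd': at 2
pos 16 'b': at 3  → match P0@[14:16],P5@[15:16]
pos 17 'a': at 1 (via fail)  → match P3@[17:17]
pos 18 'c': at 11
pos 19 'a': at 12  → match P3@[19:19],P4@[17:19]
pos 20 'a': at 1 (via fail)  → match P3@[20:20]
pos 21 'd': at 2
pos 22 'b': at 3  → match P0@[20:22],P5@[21:22]
pos 23 'a': at 1 (via fail)  → match P3@[23:23]
pos 24 'c': at 11
pos 25 'a': at 12  → match P3@[25:25],P4@[23:25]
pos 26 'd': at 2 (via fail)
pos 27 'b': at 3  → match P0@[25:27],P5@[26:27]
pos 28 'c': at 4 (via fail)
pos 29 'c': at 5  → match P1@[28:29]
pos 30 'b': at 0 (via fail)
pos 31 'a': at 1  → match P3@[31:31]
pos 32 'd': at 2
pos 33 'b': at 3  → match P0@[31:33],P5@[32:33]
pos 34 'e': at 0 (via fail)
pos 35 'a': at 1  → match P3@[35:35]
pos 36 'a': at 1 (via fail)  → match P3@[36:36]
pos 37 'c': at 11
pos 38 'a': at 12  → match P3@[38:38],P4@[36:38]
pos 39 'b': at 0 (via fail)
pos 40 'b': at 0
pos 41 'c': at 4
pos 42 'e': at 0 (via fail)
pos 43 'b': at 0
pos 44 'b': at 0
pos 45 'b': at 0
pos 46 'c': at 4
pos 47 'c': at 5  → match P1@[46:47]
pos 48 'c': at 5 (via fail)  → match P1@[47:48]
pos 49 'c': at 5 (via fail)  → match P1@[48:49]
pos 50 'a': at 1 (via fail)  → match P3@[50:50]
pos 51 'a': at 1 (via fail)  → match P3@[51:51]
pos 52 'e': at 6
pos 53 'a': at 7  → match P3@[53:53]
pos 54 'b': at 8

All matches (sorted): [[0,3],[2,3],[2,4],[4,3],[6,3],[7,2],[7,3],[8,3],[10,0],[10,5],[13,5],[14,3],[16,0],[16,5],[17,3],[19,3],[19,4],[20,3],[22,0],[22,5],[23,3],[25,3],[25,4],[27,0],[27,5],[29,1],[31,3],[33,0],[33,5],[35,3],[36,3],[38,3],[38,4],[47,1],[48,1],[49,1],[50,3],[51,3],[53,3]]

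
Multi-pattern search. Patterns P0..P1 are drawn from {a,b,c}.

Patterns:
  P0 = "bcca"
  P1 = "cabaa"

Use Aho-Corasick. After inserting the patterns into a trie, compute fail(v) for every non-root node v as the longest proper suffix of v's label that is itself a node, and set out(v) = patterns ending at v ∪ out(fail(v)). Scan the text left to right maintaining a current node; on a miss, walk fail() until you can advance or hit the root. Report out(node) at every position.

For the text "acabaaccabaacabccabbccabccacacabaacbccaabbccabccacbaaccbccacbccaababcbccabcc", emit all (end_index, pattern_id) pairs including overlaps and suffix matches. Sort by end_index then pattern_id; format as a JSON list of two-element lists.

Build automaton:
Trie nodes:
  n0 'ε': b→1 c→5
  n1 'b': c→2
  n2 'bc': c→3
  n3 'bcc': a→4
  n4 'bcca': ·  ←P0
  n5 'c': a→6
  n6 'ca': b→7
  n7 'cab': a→8
  n8 'caba': a→9
  n9 'cabaa': ·  ←P1

BFS fail/out derivation:
  n1('b'): parent n0 fail=0; on 'b' 0 → fail=0;  out ∅∪∅=∅
  n5('c'): parent n0 fail=0; on 'c' 0 → fail=0;  out ∅∪∅=∅
  n2('bc'): parent n1 fail=0; on 'c' 0 → fail=5;  out ∅∪∅=∅
  n6('ca'): parent n5 fail=0; on 'a' 0 → fail=0;  out ∅∪∅=∅
  n3('bcc'): parent n2 fail=5; on 'c' 5→0 → fail=5;  out ∅∪∅=∅
  n7('cab'): parent n6 fail=0; on 'b' 0 → fail=1;  out ∅∪∅=∅
  n4('bcca'): parent n3 fail=5; on 'a' 5 → fail=6;  out {0}∪∅={0}
  n8('caba'): parent n7 fail=1; on 'a' 1→0 → fail=0;  out ∅∪∅=∅
  n9('cabaa'): parent n8 fail=0; on 'a' 0 → fail=0;  out {1}∪∅={1}

Scan:
[0] read 'a'  n0⇒n0
[1] read 'c'  n0⇒n5
[2] read 'a'  n5⇒n6
[3] read 'b'  n6⇒n7
[4] read 'a'  n7⇒n8
[5] read 'a'  n8⇒n9  → match P1@[1:5]
[6] read 'c'  n9⇒n5 (fail-walked)
[7] read 'c'  n5⇒n5 (fail-walked)
[8] read 'a'  n5⇒n6
[9] read 'b'  n6⇒n7
[10] read 'a'  n7⇒n8
[11] read 'a'  n8⇒n9  → match P1@[7:11]
[12] read 'c'  n9⇒n5 (fail-walked)
[13] read 'a'  n5⇒n6
[14] read 'b'  n6⇒n7
[15] read 'c'  n7⇒n2 (fail-walked)
[16] read 'c'  n2⇒n3
[17] read 'a'  n3⇒n4  → match P0@[14:17]
[18] read 'b'  n4⇒n7 (fail-walked)
[19] read 'b'  n7⇒n1 (fail-walked)
[20] read 'c'  n1⇒n2
[21] read 'c'  n2⇒n3
[22] read 'a'  n3⇒n4  → match P0@[19:22]
[23] read 'b'  n4⇒n7 (fail-walked)
[24] read 'c'  n7⇒n2 (fail-walked)
[25] read 'c'  n2⇒n3
[26] read 'a'  n3⇒n4  → match P0@[23:26]
[27] read 'c'  n4⇒n5 (fail-walked)
[28] read 'a'  n5⇒n6
[29] read 'c'  n6⇒n5 (fail-walked)
[30] read 'a'  n5⇒n6
[31] read 'b'  n6⇒n7
[32] read 'a'  n7⇒n8
[33] read 'a'  n8⇒n9  → match P1@[29:33]
[34] read 'c'  n9⇒n5 (fail-walked)
[35] read 'b'  n5⇒n1 (fail-walked)
[36] read 'c'  n1⇒n2
[37] read 'c'  n2⇒n3
[38] read 'a'  n3⇒n4  → match P0@[35:38]
[39] read 'a'  n4⇒n0 (fail-walked)
[40] read 'b'  n0⇒n1
[41] read 'b'  n1⇒n1 (fail-walked)
[42] read 'c'  n1⇒n2
[43] read 'c'  n2⇒n3
[44] read 'a'  n3⇒n4  → match P0@[41:44]
[45] read 'b'  n4⇒n7 (fail-walked)
[46] read 'c'  n7⇒n2 (fail-walked)
[47] read 'c'  n2⇒n3
[48] read 'a'  n3⇒n4  → match P0@[45:48]
[49] read 'c'  n4⇒n5 (fail-walked)
[50] read 'b'  n5⇒n1 (fail-walked)
[51] read 'a'  n1⇒n0 (fail-walked)
[52] read 'a'  n0⇒n0
[53] read 'c'  n0⇒n5
[54] read 'c'  n5⇒n5 (fail-walked)
[55] read 'b'  n5⇒n1 (fail-walked)
[56] read 'c'  n1⇒n2
[57] read 'c'  n2⇒n3
[58] read 'a'  n3⇒n4  → match P0@[55:58]
[59] read 'c'  n4⇒n5 (fail-walked)
[60] read 'b'  n5⇒n1 (fail-walked)
[61] read 'c'  n1⇒n2
[62] read 'c'  n2⇒n3
[63] read 'a'  n3⇒n4  → match P0@[60:63]
[64] read 'a'  n4⇒n0 (fail-walked)
[65] read 'b'  n0⇒n1
[66] read 'a'  n1⇒n0 (fail-walked)
[67] read 'b'  n0⇒n1
[68] read 'c'  n1⇒n2
[69] read 'b'  n2⇒n1 (fail-walked)
[70] read 'c'  n1⇒n2
[71] read 'c'  n2⇒n3
[72] read 'a'  n3⇒n4  → match P0@[69:72]
[73] read 'b'  n4⇒n7 (fail-walked)
[74] read 'c'  n7⇒n2 (fail-walked)
[75] read 'c'  n2⇒n3

Result: [[5,1],[11,1],[17,0],[22,0],[26,0],[33,1],[38,0],[44,0],[48,0],[58,0],[63,0],[72,0]]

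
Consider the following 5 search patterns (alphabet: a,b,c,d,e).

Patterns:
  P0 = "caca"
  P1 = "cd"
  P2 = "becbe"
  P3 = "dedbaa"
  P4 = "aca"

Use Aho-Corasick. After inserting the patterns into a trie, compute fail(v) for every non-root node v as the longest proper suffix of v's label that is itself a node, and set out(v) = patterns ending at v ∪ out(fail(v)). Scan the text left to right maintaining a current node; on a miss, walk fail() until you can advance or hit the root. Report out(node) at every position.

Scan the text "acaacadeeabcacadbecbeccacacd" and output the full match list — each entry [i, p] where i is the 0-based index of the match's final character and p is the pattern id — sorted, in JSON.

Build:
Trie nodes:
  n0 'ε': a→17 b→6 c→1 d→11
  n1 'c': a→2 d→5
  n2 'ca': c→3
  n3 'cac': a→4
  n4 'caca': ·  ←P0
  n5 'cd': ·  ←P1
  n6 'b': e→7
  n7 'be': c→8
  n8 'bec': b→9
  n9 'becb': e→10
  n10 'becbe': ·  ←P2
  n11 'd': e→12
  n12 'de': d→13
  n13 'ded': b→14
  n14 'dedb': a→15
  n15 'dedba': a→16
  n16 'dedbaa': ·  ←P3
  n17 'a': c→18
  n18 'ac': a→19
  n19 'aca': ·  ←P4

Failure links (BFS by depth):
  n1('c'): parent n0 fail=0; on 'c' 0 → fail=0;  out ∅∪∅=∅
  n6('b'): parent n0 fail=0; on 'b' 0 → fail=0;  out ∅∪∅=∅
  n11('d'): parent n0 fail=0; on 'd' 0 → fail=0;  out ∅∪∅=∅
  n17('a'): parent n0 fail=0; on 'a' 0 → fail=0;  out ∅∪∅=∅
  n2('ca'): parent n1 fail=0; on 'a' 0 → fail=17;  out ∅∪∅=∅
  n5('cd'): parent n1 fail=0; on 'd' 0 → fail=11;  out {1}∪∅={1}
  n7('be'): parent n6 fail=0; on 'e' 0 → fail=0;  out ∅∪∅=∅
  n12('de'): parent n11 fail=0; on 'e' 0 → fail=0;  out ∅∪∅=∅
  n18('ac'): parent n17 fail=0; on 'c' 0 → fail=1;  out ∅∪∅=∅
  n3('cac'): parent n2 fail=17; on 'c' 17 → fail=18;  out ∅∪∅=∅
  n8('bec'): parent n7 fail=0; on 'c' 0 → fail=1;  out ∅∪∅=∅
  n13('ded'): parent n12 fail=0; on 'd' 0 → fail=11;  out ∅∪∅=∅
  n19('aca'): parent n18 fail=1; on 'a' 1 → fail=2;  out {4}∪∅={4}
  n4('caca'): parent n3 fail=18; on 'a' 18 → fail=19;  out {0}∪{4}={0,4}
  n9('becb'): parent n8 fail=1; on 'b' 1→0 → fail=6;  out ∅∪∅=∅
  n14('dedb'): parent n13 fail=11; on 'b' 11→0 → fail=6;  out ∅∪∅=∅
  n10('becbe'): parent n9 fail=6; on 'e' 6 → fail=7;  out {2}∪∅={2}
  n15('dedba'): parent n14 fail=6; on 'a' 6→0 → fail=17;  out ∅∪∅=∅
  n16('dedbaa'): parent n15 fail=17; on 'a' 17→0 → fail=17;  out {3}∪∅={3}

Scan:
i=0 'a': node 0→17
i=1 'c': node 17→18
i=2 'a': node 18→19  emit P4@[0:2]
i=3 'a': node 19→17 ·f
i=4 'c': node 17→18
i=5 'a': node 18→19  emit P4@[3:5]
i=6 'd': node 19→11 ·f
i=7 'e': node 11→12
i=8 'e': node 12→0 ·f
i=9 'a': node 0→17
i=10 'b': node 17→6 ·f
i=11 'c': node 6→1 ·f
i=12 'a': node 1→2
i=13 'c': node 2→3
i=14 'a': node 3→4  emit P0@[11:14],P4@[12:14]
i=15 'd': node 4→11 ·f
i=16 'b': node 11→6 ·f
i=17 'e': node 6→7
i=18 'c': node 7→8
i=19 'b': node 8→9
i=20 'e': node 9→10  emit P2@[16:20]
i=21 'c': node 10→8 ·f
i=22 'c': node 8→1 ·f
i=23 'a': node 1→2
i=24 'c': node 2→3
i=25 'a': node 3→4  emit P0@[22:25],P4@[23:25]
i=26 'c': node 4→3 ·f
i=27 'd': node 3→5 ·f  emit P1@[26:27]

All matches (sorted): [[2,4],[5,4],[14,0],[14,4],[20,2],[25,0],[25,4],[27,1]]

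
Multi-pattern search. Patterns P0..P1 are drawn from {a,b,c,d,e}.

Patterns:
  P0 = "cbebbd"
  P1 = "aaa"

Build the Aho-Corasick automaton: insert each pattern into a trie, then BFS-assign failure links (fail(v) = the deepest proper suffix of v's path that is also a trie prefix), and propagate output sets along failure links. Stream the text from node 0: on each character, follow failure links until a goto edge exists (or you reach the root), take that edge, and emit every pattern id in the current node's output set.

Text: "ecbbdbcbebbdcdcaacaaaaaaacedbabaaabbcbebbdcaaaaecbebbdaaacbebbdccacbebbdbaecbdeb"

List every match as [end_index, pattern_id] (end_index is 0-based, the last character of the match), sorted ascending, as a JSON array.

Construct AC machine:
Trie (insert patterns):
  0='ε' goto a→7 c→1
  1='c' goto b→2
  2='cb' goto e→3
  3='cbe' goto b→4
  4='cbeb' goto b→5
  5='cbebb' goto d→6
  6='cbebbd' goto ·  [P0 ends]
  7='a' goto a→8
  8='aa' goto a→9
  9='aaa' goto ·  [P1 ends]

Failure links (BFS by depth):
  fail(1) 'c': from fail(0)=0 chase 'c': 0 ⇒ 0;  out=∅∪out(0)=∅
  fail(7) 'a': from fail(0)=0 chase 'a': 0 ⇒ 0;  out=∅∪out(0)=∅
  fail(2) 'cb': from fail(1)=0 chase 'b': 0 ⇒ 0;  out=∅∪out(0)=∅
  fail(8) 'aa': from fail(7)=0 chase 'a': 0 ⇒ 7;  out=∅∪out(7)=∅
  fail(3) 'cbe': from fail(2)=0 chase 'e': 0 ⇒ 0;  out=∅∪out(0)=∅
  fail(9) 'aaa': from fail(8)=7 chase 'a': 7 ⇒ 8;  out={1}∪out(8)={1}
  fail(4) 'cbeb': from fail(3)=0 chase 'b': 0 ⇒ 0;  out=∅∪out(0)=∅
  fail(5) 'cbebb': from fail(4)=0 chase 'b': 0 ⇒ 0;  out=∅∪out(0)=∅
  fail(6) 'cbebbd': from fail(5)=0 chase 'd': 0 ⇒ 0;  out={0}∪out(0)={0}

Run:
pos 0 'e': at 0
pos 1 'c': at 1
pos 2 'b': at 2
pos 3 'b': at 0 (fail-walked)
pos 4 'd': at 0
pos 5 'b': at 0
pos 6 'c': at 1
pos 7 'b': at 2
pos 8 'e': at 3
pos 9 'b': at 4
pos 10 'b': at 5
pos 11 'd': at 6  ** P0@[6:11]
pos 12 'c': at 1 (fail-walked)
pos 13 'd': at 0 (fail-walked)
pos 14 'c': at 1
pos 15 'a': at 7 (fail-walked)
pos 16 'a': at 8
pos 17 'c': at 1 (fail-walked)
pos 18 'a': at 7 (fail-walked)
pos 19 'a': at 8
pos 20 'a': at 9  ** P1@[18:20]
pos 21 'a': at 9 (fail-walked)  ** P1@[19:21]
pos 22 'a': at 9 (fail-walked)  ** P1@[20:22]
pos 23 'a': at 9 (fail-walked)  ** P1@[21:23]
pos 24 'a': at 9 (fail-walked)  ** P1@[22:24]
pos 25 'c': at 1 (fail-walked)
pos 26 'e': at 0 (fail-walked)
pos 27 'd': at 0
pos 28 'b': at 0
pos 29 'a': at 7
pos 30 'b': at 0 (fail-walked)
pos 31 'a': at 7
pos 32 'a': at 8
pos 33 'a': at 9  ** P1@[31:33]
pos 34 'b': at 0 (fail-walked)
pos 35 'b': at 0
pos 36 'c': at 1
pos 37 'b': at 2
pos 38 'e': at 3
pos 39 'b': at 4
pos 40 'b': at 5
pos 41 'd': at 6  ** P0@[36:41]
pos 42 'c': at 1 (fail-walked)
pos 43 'a': at 7 (fail-walked)
pos 44 'a': at 8
pos 45 'a': at 9  ** P1@[43:45]
pos 46 'a': at 9 (fail-walked)  ** P1@[44:46]
pos 47 'e': at 0 (fail-walked)
pos 48 'c': at 1
pos 49 'b': at 2
pos 50 'e': at 3
pos 51 'b': at 4
pos 52 'b': at 5
pos 53 'd': at 6  ** P0@[48:53]
pos 54 'a': at 7 (fail-walked)
pos 55 'a': at 8
pos 56 'a': at 9  ** P1@[54:56]
pos 57 'c': at 1 (fail-walked)
pos 58 'b': at 2
pos 59 'e': at 3
pos 60 'b': at 4
pos 61 'b': at 5
pos 62 'd': at 6  ** P0@[57:62]
pos 63 'c': at 1 (fail-walked)
pos 64 'c': at 1 (fail-walked)
pos 65 'a': at 7 (fail-walked)
pos 66 'c': at 1 (fail-walked)
pos 67 'b': at 2
pos 68 'e': at 3
pos 69 'b': at 4
pos 70 'b': at 5
pos 71 'd': at 6  ** P0@[66:71]
pos 72 'b': at 0 (fail-walked)
pos 73 'a': at 7
pos 74 'e': at 0 (fail-walked)
pos 75 'c': at 1
pos 76 'b': at 2
pos 77 'd': at 0 (fail-walked)
pos 78 'e': at 0
pos 79 'b': at 0

All matches (sorted): [[11,0],[20,1],[21,1],[22,1],[23,1],[24,1],[33,1],[41,0],[45,1],[46,1],[53,0],[56,1],[62,0],[71,0]]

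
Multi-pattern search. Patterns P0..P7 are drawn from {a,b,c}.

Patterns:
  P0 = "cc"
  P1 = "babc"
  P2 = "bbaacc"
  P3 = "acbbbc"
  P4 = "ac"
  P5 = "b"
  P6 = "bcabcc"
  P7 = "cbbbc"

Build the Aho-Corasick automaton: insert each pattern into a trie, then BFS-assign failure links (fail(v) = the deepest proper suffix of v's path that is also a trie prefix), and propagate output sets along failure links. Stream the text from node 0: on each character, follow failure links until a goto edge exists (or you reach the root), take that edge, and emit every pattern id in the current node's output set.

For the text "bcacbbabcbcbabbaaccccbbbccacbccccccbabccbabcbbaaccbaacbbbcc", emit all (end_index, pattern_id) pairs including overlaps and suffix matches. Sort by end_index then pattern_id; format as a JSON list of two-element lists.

Build:
Trie (insert patterns):
  0='ε' goto a→12 b→3 c→1
  1='c' goto b→23 c→2
  2='cc' goto ·  [P0 ends]
  3='b' goto a→4 b→7 c→18  [P5 ends]
  4='ba' goto b→5
  5='bab' goto c→6
  6='babc' goto ·  [P1 ends]
  7='bb' goto a→8
  8='bba' goto a→9
  9='bbaa' goto c→10
  10='bbaac' goto c→11
  11='bbaacc' goto ·  [P2 ends]
  12='a' goto c→13
  13='ac' goto b→14  [P4 ends]
  14='acb' goto b→15
  15='acbb' goto b→16
  16='acbbb' goto c→17
  17='acbbbc' goto ·  [P3 ends]
  18='bc' goto a→19
  19='bca' goto b→20
  20='bcab' goto c→21
  21='bcabc' goto c→22
  22='bcabcc' goto ·  [P6 ends]
  23='cb' goto b→24
  24='cbb' goto b→25
  25='cbbb' goto c→26
  26='cbbbc' goto ·  [P7 ends]

Failure links (BFS by depth):
  fail(1) 'c': from fail(0)=0 chase 'c': 0 ⇒ 0;  out=∅∪out(0)=∅
  fail(3) 'b': from fail(0)=0 chase 'b': 0 ⇒ 0;  out={5}∪out(0)={5}
  fail(12) 'a': from fail(0)=0 chase 'a': 0 ⇒ 0;  out=∅∪out(0)=∅
  fail(2) 'cc': from fail(1)=0 chase 'c': 0 ⇒ 1;  out={0}∪out(1)={0}
  fail(4) 'ba': from fail(3)=0 chase 'a': 0 ⇒ 12;  out=∅∪out(12)=∅
  fail(7) 'bb': from fail(3)=0 chase 'b': 0 ⇒ 3;  out=∅∪out(3)={5}
  fail(13) 'ac': from fail(12)=0 chase 'c': 0 ⇒ 1;  out={4}∪out(1)={4}
  fail(18) 'bc': from fail(3)=0 chase 'c': 0 ⇒ 1;  out=∅∪out(1)=∅
  fail(23) 'cb': from fail(1)=0 chase 'b': 0 ⇒ 3;  out=∅∪out(3)={5}
  fail(5) 'bab': from fail(4)=12 chase 'b': 12→0 ⇒ 3;  out=∅∪out(3)={5}
  fail(8) 'bba': from fail(7)=3 chase 'a': 3 ⇒ 4;  out=∅∪out(4)=∅
  fail(14) 'acb': from fail(13)=1 chase 'b': 1 ⇒ 23;  out=∅∪out(23)={5}
  fail(19) 'bca': from fail(18)=1 chase 'a': 1→0 ⇒ 12;  out=∅∪out(12)=∅
  fail(24) 'cbb': from fail(23)=3 chase 'b': 3 ⇒ 7;  out=∅∪out(7)={5}
  fail(6) 'babc': from fail(5)=3 chase 'c': 3 ⇒ 18;  out={1}∪out(18)={1}
  fail(9) 'bbaa': from fail(8)=4 chase 'a': 4→12→0 ⇒ 12;  out=∅∪out(12)=∅
  fail(15) 'acbb': from fail(14)=23 chase 'b': 23 ⇒ 24;  out=∅∪out(24)={5}
  fail(20) 'bcab': from fail(19)=12 chase 'b': 12→0 ⇒ 3;  out=∅∪out(3)={5}
  fail(25) 'cbbb': from fail(24)=7 chase 'b': 7→3 ⇒ 7;  out=∅∪out(7)={5}
  fail(10) 'bbaac': from fail(9)=12 chase 'c': 12 ⇒ 13;  out=∅∪out(13)={4}
  fail(16) 'acbbb': from fail(15)=24 chase 'b': 24 ⇒ 25;  out=∅∪out(25)={5}
  fail(21) 'bcabc': from fail(20)=3 chase 'c': 3 ⇒ 18;  out=∅∪out(18)=∅
  fail(26) 'cbbbc': from fail(25)=7 chase 'c': 7→3 ⇒ 18;  out={7}∪out(18)={7}
  fail(11) 'bbaacc': from fail(10)=13 chase 'c': 13→1 ⇒ 2;  out={2}∪out(2)={0,2}
  fail(17) 'acbbbc': from fail(16)=25 chase 'c': 25 ⇒ 26;  out={3}∪out(26)={3,7}
  fail(22) 'bcabcc': from fail(21)=18 chase 'c': 18→1 ⇒ 2;  out={6}∪out(2)={0,6}

Text stream:
pos 0 'b': at 3  ** P5@[0:0]
pos 1 'c': at 18
pos 2 'a': at 19
pos 3 'c': at 13 (fail-walked)  ** P4@[2:3]
pos 4 'b': at 14  ** P5@[4:4]
pos 5 'b': at 15  ** P5@[5:5]
pos 6 'a': at 8 (fail-walked)
pos 7 'b': at 5 (fail-walked)  ** P5@[7:7]
pos 8 'c': at 6  ** P1@[5:8]
pos 9 'b': at 23 (fail-walked)  ** P5@[9:9]
pos 10 'c': at 18 (fail-walked)
pos 11 'b': at 23 (fail-walked)  ** P5@[11:11]
pos 12 'a': at 4 (fail-walked)
pos 13 'b': at 5  ** P5@[13:13]
pos 14 'b': at 7 (fail-walked)  ** P5@[14:14]
pos 15 'a': at 8
pos 16 'a': at 9
pos 17 'c': at 10  ** P4@[16:17]
pos 18 'c': at 11  ** P0@[17:18],P2@[13:18]
pos 19 'c': at 2 (fail-walked)  ** P0@[18:19]
pos 20 'c': at 2 (fail-walked)  ** P0@[19:20]
pos 21 'b': at 23 (fail-walked)  ** P5@[21:21]
pos 22 'b': at 24  ** P5@[22:22]
pos 23 'b': at 25  ** P5@[23:23]
pos 24 'c': at 26  ** P7@[20:24]
pos 25 'c': at 2 (fail-walked)  ** P0@[24:25]
pos 26 'a': at 12 (fail-walked)
pos 27 'c': at 13  ** P4@[26:27]
pos 28 'b': at 14  ** P5@[28:28]
pos 29 'c': at 18 (fail-walked)
pos 30 'c': at 2 (fail-walked)  ** P0@[29:30]
pos 31 'c': at 2 (fail-walked)  ** P0@[30:31]
pos 32 'c': at 2 (fail-walked)  ** P0@[31:32]
pos 33 'c': at 2 (fail-walked)  ** P0@[32:33]
pos 34 'c': at 2 (fail-walked)  ** P0@[33:34]
pos 35 'b': at 23 (fail-walked)  ** P5@[35:35]
pos 36 'a': at 4 (fail-walked)
pos 37 'b': at 5  ** P5@[37:37]
pos 38 'c': at 6  ** P1@[35:38]
pos 39 'c': at 2 (fail-walked)  ** P0@[38:39]
pos 40 'b': at 23 (fail-walked)  ** P5@[40:40]
pos 41 'a': at 4 (fail-walked)
pos 42 'b': at 5  ** P5@[42:42]
pos 43 'c': at 6  ** P1@[40:43]
pos 44 'b': at 23 (fail-walked)  ** P5@[44:44]
pos 45 'b': at 24  ** P5@[45:45]
pos 46 'a': at 8 (fail-walked)
pos 47 'a': at 9
pos 48 'c': at 10  ** P4@[47:48]
pos 49 'c': at 11  ** P0@[48:49],P2@[44:49]
pos 50 'b': at 23 (fail-walked)  ** P5@[50:50]
pos 51 'a': at 4 (fail-walked)
pos 52 'a': at 12 (fail-walked)
pos 53 'c': at 13  ** P4@[52:53]
pos 54 'b': at 14  ** P5@[54:54]
pos 55 'b': at 15  ** P5@[55:55]
pos 56 'b': at 16  ** P5@[56:56]
pos 57 'c': at 17  ** P3@[52:57],P7@[53:57]
pos 58 'c': at 2 (fail-walked)  ** P0@[57:58]

Matches: [[0,5],[3,4],[4,5],[5,5],[7,5],[8,1],[9,5],[11,5],[13,5],[14,5],[17,4],[18,0],[18,2],[19,0],[20,0],[21,5],[22,5],[23,5],[24,7],[25,0],[27,4],[28,5],[30,0],[31,0],[32,0],[33,0],[34,0],[35,5],[37,5],[38,1],[39,0],[40,5],[42,5],[43,1],[44,5],[45,5],[48,4],[49,0],[49,2],[50,5],[53,4],[54,5],[55,5],[56,5],[57,3],[57,7],[58,0]]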